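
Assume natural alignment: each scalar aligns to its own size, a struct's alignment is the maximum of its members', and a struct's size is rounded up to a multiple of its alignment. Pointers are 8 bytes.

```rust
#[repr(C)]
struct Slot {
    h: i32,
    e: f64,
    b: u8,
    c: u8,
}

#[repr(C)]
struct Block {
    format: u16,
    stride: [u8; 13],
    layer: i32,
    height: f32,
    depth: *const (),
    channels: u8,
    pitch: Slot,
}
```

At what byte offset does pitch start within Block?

40

Slot: 0..4  h  (4B, 4-aligned); 4..8  -- padding (4B); 8..16  e  (8B, 8-aligned); 16..17  b  (1B, 1-aligned); 17..18  c  (1B, 1-aligned); 18..24  -- tail padding (6B); sizeof = 24, alignof = 8
0..2  format  (2B, 2-aligned)
2..15  stride  (13B, 1-aligned)
15..16  -- padding (1B)
16..20  layer  (4B, 4-aligned)
20..24  height  (4B, 4-aligned)
24..32  depth  (8B, 8-aligned)
32..33  channels  (1B, 1-aligned)
33..40  -- padding (7B)
40..64  pitch  (24B, 8-aligned)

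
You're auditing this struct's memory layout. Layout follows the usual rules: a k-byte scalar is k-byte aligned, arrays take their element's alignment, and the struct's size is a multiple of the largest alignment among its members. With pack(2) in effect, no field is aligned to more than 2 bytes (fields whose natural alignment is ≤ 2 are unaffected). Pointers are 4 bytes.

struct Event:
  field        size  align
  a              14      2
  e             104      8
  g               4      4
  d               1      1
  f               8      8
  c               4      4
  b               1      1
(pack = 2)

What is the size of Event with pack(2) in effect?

a at 0 (size 14, align 2) → ends 14
e at 14 (size 104, align 2) → ends 118
g at 118 (size 4, align 2) → ends 122
d at 122 (size 1, align 1) → ends 123
pad 1 to align 2 for f
f at 124 (size 8, align 2) → ends 132
c at 132 (size 4, align 2) → ends 136
b at 136 (size 1, align 1) → ends 137
tail pad 1 to reach multiple of 2
total 138 bytes, alignment 2

138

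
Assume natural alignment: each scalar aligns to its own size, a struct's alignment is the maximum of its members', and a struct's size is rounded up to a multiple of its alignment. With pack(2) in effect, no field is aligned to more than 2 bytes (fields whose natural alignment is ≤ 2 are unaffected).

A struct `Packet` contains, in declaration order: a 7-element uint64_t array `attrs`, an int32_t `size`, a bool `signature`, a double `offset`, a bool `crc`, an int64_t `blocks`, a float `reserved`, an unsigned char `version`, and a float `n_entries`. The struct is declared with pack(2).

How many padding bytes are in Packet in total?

3

attrs at 0 (size 56, align 2) → ends 56
size at 56 (size 4, align 2) → ends 60
signature at 60 (size 1, align 1) → ends 61
pad 1 to align 2 for offset
offset at 62 (size 8, align 2) → ends 70
crc at 70 (size 1, align 1) → ends 71
pad 1 to align 2 for blocks
blocks at 72 (size 8, align 2) → ends 80
reserved at 80 (size 4, align 2) → ends 84
version at 84 (size 1, align 1) → ends 85
pad 1 to align 2 for n_entries
n_entries at 86 (size 4, align 2) → ends 90
total 90 bytes, alignment 2
data bytes 87, size 90 → padding 3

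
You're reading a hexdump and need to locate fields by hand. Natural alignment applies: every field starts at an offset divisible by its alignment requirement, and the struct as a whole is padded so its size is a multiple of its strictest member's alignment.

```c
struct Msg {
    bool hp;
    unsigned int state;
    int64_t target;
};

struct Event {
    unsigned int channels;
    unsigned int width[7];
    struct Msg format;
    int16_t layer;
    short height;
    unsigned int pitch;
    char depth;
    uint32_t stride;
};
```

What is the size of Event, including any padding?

Msg: 0..1  hp  (1B, 1-aligned); 1..4  -- padding (3B); 4..8  state  (4B, 4-aligned); 8..16  target  (8B, 8-aligned); sizeof = 16, alignof = 8
0..4  channels  (4B, 4-aligned)
4..32  width  (28B, 4-aligned)
32..48  format  (16B, 8-aligned)
48..50  layer  (2B, 2-aligned)
50..52  height  (2B, 2-aligned)
52..56  pitch  (4B, 4-aligned)
56..57  depth  (1B, 1-aligned)
57..60  -- padding (3B)
60..64  stride  (4B, 4-aligned)
sizeof = 64, alignof = 8

64 bytes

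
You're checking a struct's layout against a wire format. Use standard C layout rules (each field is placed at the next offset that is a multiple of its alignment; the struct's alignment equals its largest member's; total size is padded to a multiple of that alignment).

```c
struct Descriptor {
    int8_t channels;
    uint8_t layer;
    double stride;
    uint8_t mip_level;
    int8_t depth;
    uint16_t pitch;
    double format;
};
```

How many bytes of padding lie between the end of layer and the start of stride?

6

channels at 0 (size 1, align 1) → ends 1
layer at 1 (size 1, align 1) → ends 2
pad 6 to align 8 for stride
stride at 8 (size 8, align 8) → ends 16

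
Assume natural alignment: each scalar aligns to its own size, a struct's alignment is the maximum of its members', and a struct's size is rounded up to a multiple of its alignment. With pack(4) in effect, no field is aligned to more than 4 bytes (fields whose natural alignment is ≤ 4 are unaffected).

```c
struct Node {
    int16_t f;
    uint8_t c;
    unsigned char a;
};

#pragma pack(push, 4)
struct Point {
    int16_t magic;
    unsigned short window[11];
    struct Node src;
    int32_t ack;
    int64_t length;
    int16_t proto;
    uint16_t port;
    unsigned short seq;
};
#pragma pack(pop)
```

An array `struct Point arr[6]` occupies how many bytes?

Node: @0: f [2B, align 2] → 2; @2: c [1B, align 1] → 3; @3: a [1B, align 1] → 4; size 4, align 2
@0: magic [2B, align 2] → 2
@2: window [22B, align 2] → 24
@24: src [4B, align 2] → 28
@28: ack [4B, align 4] → 32
@32: length [8B, align 4] → 40
@40: proto [2B, align 2] → 42
@42: port [2B, align 2] → 44
@44: seq [2B, align 2] → 46
+2 tail pad (align 4)
size 48, align 4
array of 6: 6 × 48 = 288

288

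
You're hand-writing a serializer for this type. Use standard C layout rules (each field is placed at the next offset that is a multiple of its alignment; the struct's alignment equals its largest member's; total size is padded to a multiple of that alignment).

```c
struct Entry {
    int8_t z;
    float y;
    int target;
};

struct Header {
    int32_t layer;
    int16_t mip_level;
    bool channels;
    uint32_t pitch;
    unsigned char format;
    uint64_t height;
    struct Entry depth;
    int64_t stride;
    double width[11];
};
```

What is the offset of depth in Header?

Entry: @0: z [1B, align 1] → 1; +3 pad (align 4); @4: y [4B, align 4] → 8; @8: target [4B, align 4] → 12; size 12, align 4
@0: layer [4B, align 4] → 4
@4: mip_level [2B, align 2] → 6
@6: channels [1B, align 1] → 7
+1 pad (align 4)
@8: pitch [4B, align 4] → 12
@12: format [1B, align 1] → 13
+3 pad (align 8)
@16: height [8B, align 8] → 24
@24: depth [12B, align 4] → 36

24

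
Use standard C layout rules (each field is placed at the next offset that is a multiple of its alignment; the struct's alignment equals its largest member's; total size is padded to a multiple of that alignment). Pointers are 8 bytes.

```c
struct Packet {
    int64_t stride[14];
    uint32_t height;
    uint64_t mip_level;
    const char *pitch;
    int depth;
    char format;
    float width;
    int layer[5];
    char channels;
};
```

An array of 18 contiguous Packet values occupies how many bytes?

3168

@0: stride [112B, align 8] → 112
@112: height [4B, align 4] → 116
+4 pad (align 8)
@120: mip_level [8B, align 8] → 128
@128: pitch [8B, align 8] → 136
@136: depth [4B, align 4] → 140
@140: format [1B, align 1] → 141
+3 pad (align 4)
@144: width [4B, align 4] → 148
@148: layer [20B, align 4] → 168
@168: channels [1B, align 1] → 169
+7 tail pad (align 8)
size 176, align 8
array of 18: 18 × 176 = 3168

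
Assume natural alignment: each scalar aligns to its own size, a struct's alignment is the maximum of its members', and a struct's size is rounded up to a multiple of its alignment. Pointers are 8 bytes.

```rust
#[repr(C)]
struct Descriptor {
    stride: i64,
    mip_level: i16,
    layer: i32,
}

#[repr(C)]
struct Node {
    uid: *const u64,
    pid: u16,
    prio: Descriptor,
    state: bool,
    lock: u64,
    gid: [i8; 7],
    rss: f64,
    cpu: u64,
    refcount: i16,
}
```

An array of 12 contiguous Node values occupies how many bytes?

960

Descriptor: @0: stride [8B, align 8] → 8; @8: mip_level [2B, align 2] → 10; +2 pad (align 4); @12: layer [4B, align 4] → 16; size 16, align 8
@0: uid [8B, align 8] → 8
@8: pid [2B, align 2] → 10
+6 pad (align 8)
@16: prio [16B, align 8] → 32
@32: state [1B, align 1] → 33
+7 pad (align 8)
@40: lock [8B, align 8] → 48
@48: gid [7B, align 1] → 55
+1 pad (align 8)
@56: rss [8B, align 8] → 64
@64: cpu [8B, align 8] → 72
@72: refcount [2B, align 2] → 74
+6 tail pad (align 8)
size 80, align 8
array of 12: 12 × 80 = 960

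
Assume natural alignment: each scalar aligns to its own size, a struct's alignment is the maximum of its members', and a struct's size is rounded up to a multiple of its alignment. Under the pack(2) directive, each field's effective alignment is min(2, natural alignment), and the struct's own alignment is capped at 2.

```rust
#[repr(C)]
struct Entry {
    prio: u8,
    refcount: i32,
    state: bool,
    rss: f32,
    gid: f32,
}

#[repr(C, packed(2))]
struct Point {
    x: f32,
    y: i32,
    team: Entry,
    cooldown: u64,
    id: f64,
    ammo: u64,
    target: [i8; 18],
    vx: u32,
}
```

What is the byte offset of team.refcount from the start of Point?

12

Entry: 0..1  prio  (1B, 1-aligned); 1..4  -- padding (3B); 4..8  refcount  (4B, 4-aligned); 8..9  state  (1B, 1-aligned); 9..12  -- padding (3B); 12..16  rss  (4B, 4-aligned); 16..20  gid  (4B, 4-aligned); sizeof = 20, alignof = 4
0..4  x  (4B, 2-aligned)
4..8  y  (4B, 2-aligned)
8..28  team  (20B, 2-aligned)
within Entry: refcount at 4
8 + 4 = 12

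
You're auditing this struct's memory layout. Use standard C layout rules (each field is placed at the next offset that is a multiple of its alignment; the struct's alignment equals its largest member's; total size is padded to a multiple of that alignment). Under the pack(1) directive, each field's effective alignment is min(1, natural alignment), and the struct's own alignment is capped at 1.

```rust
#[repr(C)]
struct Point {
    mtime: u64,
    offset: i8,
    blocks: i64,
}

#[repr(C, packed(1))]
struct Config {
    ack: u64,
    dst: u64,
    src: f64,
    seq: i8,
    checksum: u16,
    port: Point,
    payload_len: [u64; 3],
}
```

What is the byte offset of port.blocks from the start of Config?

Point: 0..8  mtime  (8B, 8-aligned); 8..9  offset  (1B, 1-aligned); 9..16  -- padding (7B); 16..24  blocks  (8B, 8-aligned); sizeof = 24, alignof = 8
0..8  ack  (8B, 1-aligned)
8..16  dst  (8B, 1-aligned)
16..24  src  (8B, 1-aligned)
24..25  seq  (1B, 1-aligned)
25..27  checksum  (2B, 1-aligned)
27..51  port  (24B, 1-aligned)
within Point: blocks at 16
27 + 16 = 43

43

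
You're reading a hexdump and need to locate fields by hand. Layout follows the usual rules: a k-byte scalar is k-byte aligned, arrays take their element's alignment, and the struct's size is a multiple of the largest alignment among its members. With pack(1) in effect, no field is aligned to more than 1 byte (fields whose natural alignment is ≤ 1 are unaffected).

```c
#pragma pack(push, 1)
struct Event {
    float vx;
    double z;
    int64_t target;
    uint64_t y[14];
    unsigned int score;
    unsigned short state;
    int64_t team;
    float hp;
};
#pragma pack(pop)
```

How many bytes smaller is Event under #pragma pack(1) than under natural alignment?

10

natural layout:
  0..4  vx  (4B, 4-aligned)
  4..8  -- padding (4B)
  8..16  z  (8B, 8-aligned)
  16..24  target  (8B, 8-aligned)
  24..136  y  (112B, 8-aligned)
  136..140  score  (4B, 4-aligned)
  140..142  state  (2B, 2-aligned)
  142..144  -- padding (2B)
  144..152  team  (8B, 8-aligned)
  152..156  hp  (4B, 4-aligned)
  156..160  -- tail padding (4B)
  sizeof = 160, alignof = 8
packed(1) layout:
  0..4  vx  (4B, 1-aligned)
  4..12  z  (8B, 1-aligned)
  12..20  target  (8B, 1-aligned)
  20..132  y  (112B, 1-aligned)
  132..136  score  (4B, 1-aligned)
  136..138  state  (2B, 1-aligned)
  138..146  team  (8B, 1-aligned)
  146..150  hp  (4B, 1-aligned)
  sizeof = 150, alignof = 1
160 − 150 = 10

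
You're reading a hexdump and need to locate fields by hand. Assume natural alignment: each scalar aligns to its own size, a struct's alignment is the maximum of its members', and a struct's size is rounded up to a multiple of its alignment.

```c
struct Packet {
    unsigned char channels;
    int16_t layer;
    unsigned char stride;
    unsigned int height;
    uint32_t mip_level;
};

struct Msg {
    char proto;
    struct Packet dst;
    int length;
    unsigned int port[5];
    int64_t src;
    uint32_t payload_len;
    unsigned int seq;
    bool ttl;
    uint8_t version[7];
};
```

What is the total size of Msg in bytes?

72 bytes

Packet: channels at 0 (size 1, align 1) → ends 1; pad 1 to align 2 for layer; layer at 2 (size 2, align 2) → ends 4; stride at 4 (size 1, align 1) → ends 5; pad 3 to align 4 for height; height at 8 (size 4, align 4) → ends 12; mip_level at 12 (size 4, align 4) → ends 16; total 16 bytes, alignment 4
proto at 0 (size 1, align 1) → ends 1
pad 3 to align 4 for dst
dst at 4 (size 16, align 4) → ends 20
length at 20 (size 4, align 4) → ends 24
port at 24 (size 20, align 4) → ends 44
pad 4 to align 8 for src
src at 48 (size 8, align 8) → ends 56
payload_len at 56 (size 4, align 4) → ends 60
seq at 60 (size 4, align 4) → ends 64
ttl at 64 (size 1, align 1) → ends 65
version at 65 (size 7, align 1) → ends 72
total 72 bytes, alignment 8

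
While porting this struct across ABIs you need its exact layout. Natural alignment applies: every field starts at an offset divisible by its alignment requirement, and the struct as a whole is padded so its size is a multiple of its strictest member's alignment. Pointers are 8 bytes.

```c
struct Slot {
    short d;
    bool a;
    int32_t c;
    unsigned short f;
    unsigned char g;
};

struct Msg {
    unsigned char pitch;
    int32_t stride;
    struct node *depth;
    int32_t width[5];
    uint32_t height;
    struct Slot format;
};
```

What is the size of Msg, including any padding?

Slot: @0: d [2B, align 2] → 2; @2: a [1B, align 1] → 3; +1 pad (align 4); @4: c [4B, align 4] → 8; @8: f [2B, align 2] → 10; @10: g [1B, align 1] → 11; +1 tail pad (align 4); size 12, align 4
@0: pitch [1B, align 1] → 1
+3 pad (align 4)
@4: stride [4B, align 4] → 8
@8: depth [8B, align 8] → 16
@16: width [20B, align 4] → 36
@36: height [4B, align 4] → 40
@40: format [12B, align 4] → 52
+4 tail pad (align 8)
size 56, align 8

56 bytes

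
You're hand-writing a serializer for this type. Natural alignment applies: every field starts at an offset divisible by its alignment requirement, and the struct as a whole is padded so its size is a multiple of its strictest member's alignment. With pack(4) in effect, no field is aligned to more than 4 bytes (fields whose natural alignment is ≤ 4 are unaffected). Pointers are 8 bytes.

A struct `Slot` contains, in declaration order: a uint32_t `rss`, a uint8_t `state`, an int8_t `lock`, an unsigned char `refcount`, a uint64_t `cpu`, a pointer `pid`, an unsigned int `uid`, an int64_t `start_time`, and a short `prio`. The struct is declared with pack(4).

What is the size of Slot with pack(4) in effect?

40

rss at 0 (size 4, align 4) → ends 4
state at 4 (size 1, align 1) → ends 5
lock at 5 (size 1, align 1) → ends 6
refcount at 6 (size 1, align 1) → ends 7
pad 1 to align 4 for cpu
cpu at 8 (size 8, align 4) → ends 16
pid at 16 (size 8, align 4) → ends 24
uid at 24 (size 4, align 4) → ends 28
start_time at 28 (size 8, align 4) → ends 36
prio at 36 (size 2, align 2) → ends 38
tail pad 2 to reach multiple of 4
total 40 bytes, alignment 4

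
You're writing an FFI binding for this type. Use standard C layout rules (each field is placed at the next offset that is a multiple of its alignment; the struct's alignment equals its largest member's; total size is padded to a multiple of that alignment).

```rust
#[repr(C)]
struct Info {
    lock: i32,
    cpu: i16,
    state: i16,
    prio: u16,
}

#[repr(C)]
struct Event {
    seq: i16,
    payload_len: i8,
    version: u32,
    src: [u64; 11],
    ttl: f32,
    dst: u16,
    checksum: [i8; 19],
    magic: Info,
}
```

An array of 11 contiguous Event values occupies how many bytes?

1496

Info: lock at 0 (size 4, align 4) → ends 4; cpu at 4 (size 2, align 2) → ends 6; state at 6 (size 2, align 2) → ends 8; prio at 8 (size 2, align 2) → ends 10; tail pad 2 to reach multiple of 4; total 12 bytes, alignment 4
seq at 0 (size 2, align 2) → ends 2
payload_len at 2 (size 1, align 1) → ends 3
pad 1 to align 4 for version
version at 4 (size 4, align 4) → ends 8
src at 8 (size 88, align 8) → ends 96
ttl at 96 (size 4, align 4) → ends 100
dst at 100 (size 2, align 2) → ends 102
checksum at 102 (size 19, align 1) → ends 121
pad 3 to align 4 for magic
magic at 124 (size 12, align 4) → ends 136
total 136 bytes, alignment 8
array of 11: 11 × 136 = 1496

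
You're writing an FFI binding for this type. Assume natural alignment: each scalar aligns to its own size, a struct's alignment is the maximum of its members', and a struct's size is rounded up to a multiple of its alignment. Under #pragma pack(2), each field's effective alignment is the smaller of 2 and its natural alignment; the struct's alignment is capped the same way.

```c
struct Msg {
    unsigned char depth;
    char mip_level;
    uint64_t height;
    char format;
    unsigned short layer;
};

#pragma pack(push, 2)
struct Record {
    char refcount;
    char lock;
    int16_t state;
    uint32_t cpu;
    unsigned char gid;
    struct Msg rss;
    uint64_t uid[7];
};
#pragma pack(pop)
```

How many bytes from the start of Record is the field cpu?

Msg: 0..1  depth  (1B, 1-aligned); 1..2  mip_level  (1B, 1-aligned); 2..8  -- padding (6B); 8..16  height  (8B, 8-aligned); 16..17  format  (1B, 1-aligned); 17..18  -- padding (1B); 18..20  layer  (2B, 2-aligned); 20..24  -- tail padding (4B); sizeof = 24, alignof = 8
0..1  refcount  (1B, 1-aligned)
1..2  lock  (1B, 1-aligned)
2..4  state  (2B, 2-aligned)
4..8  cpu  (4B, 2-aligned)

4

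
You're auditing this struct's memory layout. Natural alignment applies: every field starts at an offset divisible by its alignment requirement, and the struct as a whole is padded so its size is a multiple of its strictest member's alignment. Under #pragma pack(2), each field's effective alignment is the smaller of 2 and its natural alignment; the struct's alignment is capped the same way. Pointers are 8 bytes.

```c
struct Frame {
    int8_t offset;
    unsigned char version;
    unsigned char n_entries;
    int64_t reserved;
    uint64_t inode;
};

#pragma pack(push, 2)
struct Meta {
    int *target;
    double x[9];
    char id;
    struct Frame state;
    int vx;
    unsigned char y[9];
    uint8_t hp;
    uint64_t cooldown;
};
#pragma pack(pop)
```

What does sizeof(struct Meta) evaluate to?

Frame: 0..1  offset  (1B, 1-aligned); 1..2  version  (1B, 1-aligned); 2..3  n_entries  (1B, 1-aligned); 3..8  -- padding (5B); 8..16  reserved  (8B, 8-aligned); 16..24  inode  (8B, 8-aligned); sizeof = 24, alignof = 8
0..8  target  (8B, 2-aligned)
8..80  x  (72B, 2-aligned)
80..81  id  (1B, 1-aligned)
81..82  -- padding (1B)
82..106  state  (24B, 2-aligned)
106..110  vx  (4B, 2-aligned)
110..119  y  (9B, 1-aligned)
119..120  hp  (1B, 1-aligned)
120..128  cooldown  (8B, 2-aligned)
sizeof = 128, alignof = 2

128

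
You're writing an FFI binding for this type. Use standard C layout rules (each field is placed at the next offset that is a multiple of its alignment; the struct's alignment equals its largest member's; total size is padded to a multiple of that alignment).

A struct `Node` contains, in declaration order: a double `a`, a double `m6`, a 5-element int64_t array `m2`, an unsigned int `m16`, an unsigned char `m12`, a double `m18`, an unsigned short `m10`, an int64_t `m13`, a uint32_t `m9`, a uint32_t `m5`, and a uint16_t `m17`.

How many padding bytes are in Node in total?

15

@0: a [8B, align 8] → 8
@8: m6 [8B, align 8] → 16
@16: m2 [40B, align 8] → 56
@56: m16 [4B, align 4] → 60
@60: m12 [1B, align 1] → 61
+3 pad (align 8)
@64: m18 [8B, align 8] → 72
@72: m10 [2B, align 2] → 74
+6 pad (align 8)
@80: m13 [8B, align 8] → 88
@88: m9 [4B, align 4] → 92
@92: m5 [4B, align 4] → 96
@96: m17 [2B, align 2] → 98
+6 tail pad (align 8)
size 104, align 8
data bytes 89, size 104 → padding 15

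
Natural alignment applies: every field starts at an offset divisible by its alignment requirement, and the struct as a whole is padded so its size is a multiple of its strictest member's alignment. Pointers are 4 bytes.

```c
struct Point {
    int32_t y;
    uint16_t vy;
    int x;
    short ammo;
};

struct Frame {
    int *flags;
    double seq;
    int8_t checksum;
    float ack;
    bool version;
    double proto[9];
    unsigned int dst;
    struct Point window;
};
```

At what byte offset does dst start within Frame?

104

Point: y at 0 (size 4, align 4) → ends 4; vy at 4 (size 2, align 2) → ends 6; pad 2 to align 4 for x; x at 8 (size 4, align 4) → ends 12; ammo at 12 (size 2, align 2) → ends 14; tail pad 2 to reach multiple of 4; total 16 bytes, alignment 4
flags at 0 (size 4, align 4) → ends 4
pad 4 to align 8 for seq
seq at 8 (size 8, align 8) → ends 16
checksum at 16 (size 1, align 1) → ends 17
pad 3 to align 4 for ack
ack at 20 (size 4, align 4) → ends 24
version at 24 (size 1, align 1) → ends 25
pad 7 to align 8 for proto
proto at 32 (size 72, align 8) → ends 104
dst at 104 (size 4, align 4) → ends 108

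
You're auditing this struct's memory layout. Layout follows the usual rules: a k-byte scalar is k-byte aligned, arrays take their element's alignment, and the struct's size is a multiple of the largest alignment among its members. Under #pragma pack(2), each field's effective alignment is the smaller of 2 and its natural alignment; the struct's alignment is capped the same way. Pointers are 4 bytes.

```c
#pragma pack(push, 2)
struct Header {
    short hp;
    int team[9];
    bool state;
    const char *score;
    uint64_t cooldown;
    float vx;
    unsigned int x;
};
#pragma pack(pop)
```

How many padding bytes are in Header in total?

hp at 0 (size 2, align 2) → ends 2
team at 2 (size 36, align 2) → ends 38
state at 38 (size 1, align 1) → ends 39
pad 1 to align 2 for score
score at 40 (size 4, align 2) → ends 44
cooldown at 44 (size 8, align 2) → ends 52
vx at 52 (size 4, align 2) → ends 56
x at 56 (size 4, align 2) → ends 60
total 60 bytes, alignment 2
data bytes 59, size 60 → padding 1

1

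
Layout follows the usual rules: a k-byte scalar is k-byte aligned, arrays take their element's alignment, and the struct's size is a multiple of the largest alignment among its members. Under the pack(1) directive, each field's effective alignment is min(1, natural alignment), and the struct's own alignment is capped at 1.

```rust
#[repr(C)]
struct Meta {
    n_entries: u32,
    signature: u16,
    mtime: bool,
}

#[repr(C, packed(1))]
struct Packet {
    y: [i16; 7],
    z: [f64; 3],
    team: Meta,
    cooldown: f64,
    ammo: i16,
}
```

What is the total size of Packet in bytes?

Meta: @0: n_entries [4B, align 4] → 4; @4: signature [2B, align 2] → 6; @6: mtime [1B, align 1] → 7; +1 tail pad (align 4); size 8, align 4
@0: y [14B, align 1] → 14
@14: z [24B, align 1] → 38
@38: team [8B, align 1] → 46
@46: cooldown [8B, align 1] → 54
@54: ammo [2B, align 1] → 56
size 56, align 1

56 bytes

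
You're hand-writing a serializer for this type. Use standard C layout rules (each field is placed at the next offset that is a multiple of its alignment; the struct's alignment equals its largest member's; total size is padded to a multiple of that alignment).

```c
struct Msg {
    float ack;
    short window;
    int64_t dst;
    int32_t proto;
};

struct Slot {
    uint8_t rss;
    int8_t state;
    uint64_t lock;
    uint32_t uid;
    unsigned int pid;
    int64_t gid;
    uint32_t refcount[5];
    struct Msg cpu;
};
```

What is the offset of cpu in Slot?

Msg: ack at 0 (size 4, align 4) → ends 4; window at 4 (size 2, align 2) → ends 6; pad 2 to align 8 for dst; dst at 8 (size 8, align 8) → ends 16; proto at 16 (size 4, align 4) → ends 20; tail pad 4 to reach multiple of 8; total 24 bytes, alignment 8
rss at 0 (size 1, align 1) → ends 1
state at 1 (size 1, align 1) → ends 2
pad 6 to align 8 for lock
lock at 8 (size 8, align 8) → ends 16
uid at 16 (size 4, align 4) → ends 20
pid at 20 (size 4, align 4) → ends 24
gid at 24 (size 8, align 8) → ends 32
refcount at 32 (size 20, align 4) → ends 52
pad 4 to align 8 for cpu
cpu at 56 (size 24, align 8) → ends 80

56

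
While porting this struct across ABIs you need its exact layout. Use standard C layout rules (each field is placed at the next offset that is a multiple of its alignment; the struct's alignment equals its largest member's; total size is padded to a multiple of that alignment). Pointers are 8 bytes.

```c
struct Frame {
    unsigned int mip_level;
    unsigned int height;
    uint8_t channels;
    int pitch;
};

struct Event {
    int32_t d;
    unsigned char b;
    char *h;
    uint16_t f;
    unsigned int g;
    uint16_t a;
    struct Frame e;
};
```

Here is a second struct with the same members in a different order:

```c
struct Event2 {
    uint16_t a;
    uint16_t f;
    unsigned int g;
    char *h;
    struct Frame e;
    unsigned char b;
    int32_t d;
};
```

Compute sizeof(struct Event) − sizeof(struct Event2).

Frame: 0..4  mip_level  (4B, 4-aligned); 4..8  height  (4B, 4-aligned); 8..9  channels  (1B, 1-aligned); 9..12  -- padding (3B); 12..16  pitch  (4B, 4-aligned); sizeof = 16, alignof = 4
0..4  d  (4B, 4-aligned)
4..5  b  (1B, 1-aligned)
5..8  -- padding (3B)
8..16  h  (8B, 8-aligned)
16..18  f  (2B, 2-aligned)
18..20  -- padding (2B)
20..24  g  (4B, 4-aligned)
24..26  a  (2B, 2-aligned)
26..28  -- padding (2B)
28..44  e  (16B, 4-aligned)
44..48  -- tail padding (4B)
sizeof = 48, alignof = 8
— Event2 —
0..2  a  (2B, 2-aligned)
2..4  f  (2B, 2-aligned)
4..8  g  (4B, 4-aligned)
8..16  h  (8B, 8-aligned)
16..32  e  (16B, 4-aligned)
32..33  b  (1B, 1-aligned)
33..36  -- padding (3B)
36..40  d  (4B, 4-aligned)
sizeof = 40, alignof = 8
48 − 40 = 8

8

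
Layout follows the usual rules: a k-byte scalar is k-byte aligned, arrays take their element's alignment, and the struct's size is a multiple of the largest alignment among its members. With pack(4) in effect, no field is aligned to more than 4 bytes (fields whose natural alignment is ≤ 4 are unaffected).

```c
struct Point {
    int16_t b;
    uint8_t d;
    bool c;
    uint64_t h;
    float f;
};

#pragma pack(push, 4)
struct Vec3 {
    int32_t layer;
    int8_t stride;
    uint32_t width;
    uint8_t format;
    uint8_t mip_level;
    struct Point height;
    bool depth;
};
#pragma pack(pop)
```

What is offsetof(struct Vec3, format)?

Point: b at 0 (size 2, align 2) → ends 2; d at 2 (size 1, align 1) → ends 3; c at 3 (size 1, align 1) → ends 4; pad 4 to align 8 for h; h at 8 (size 8, align 8) → ends 16; f at 16 (size 4, align 4) → ends 20; tail pad 4 to reach multiple of 8; total 24 bytes, alignment 8
layer at 0 (size 4, align 4) → ends 4
stride at 4 (size 1, align 1) → ends 5
pad 3 to align 4 for width
width at 8 (size 4, align 4) → ends 12
format at 12 (size 1, align 1) → ends 13

12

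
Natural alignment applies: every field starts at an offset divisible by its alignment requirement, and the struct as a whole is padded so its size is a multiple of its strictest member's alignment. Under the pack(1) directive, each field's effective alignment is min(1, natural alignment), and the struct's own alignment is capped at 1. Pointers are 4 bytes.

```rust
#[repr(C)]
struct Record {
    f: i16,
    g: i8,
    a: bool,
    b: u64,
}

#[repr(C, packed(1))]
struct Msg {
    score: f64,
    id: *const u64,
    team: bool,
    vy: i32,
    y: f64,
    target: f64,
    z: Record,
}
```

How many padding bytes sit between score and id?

0

Record: f at 0 (size 2, align 2) → ends 2; g at 2 (size 1, align 1) → ends 3; a at 3 (size 1, align 1) → ends 4; pad 4 to align 8 for b; b at 8 (size 8, align 8) → ends 16; total 16 bytes, alignment 8
score at 0 (size 8, align 1) → ends 8
id at 8 (size 4, align 1) → ends 12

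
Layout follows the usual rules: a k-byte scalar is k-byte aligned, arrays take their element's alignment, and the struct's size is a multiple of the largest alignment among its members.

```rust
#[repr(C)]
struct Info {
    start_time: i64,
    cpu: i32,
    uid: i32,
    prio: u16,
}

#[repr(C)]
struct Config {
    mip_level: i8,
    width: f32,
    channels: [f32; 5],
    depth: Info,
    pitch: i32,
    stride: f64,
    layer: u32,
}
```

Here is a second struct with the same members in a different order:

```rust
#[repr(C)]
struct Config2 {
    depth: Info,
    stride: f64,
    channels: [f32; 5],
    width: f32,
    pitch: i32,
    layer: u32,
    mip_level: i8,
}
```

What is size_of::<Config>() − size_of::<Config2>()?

Info: @0: start_time [8B, align 8] → 8; @8: cpu [4B, align 4] → 12; @12: uid [4B, align 4] → 16; @16: prio [2B, align 2] → 18; +6 tail pad (align 8); size 24, align 8
@0: mip_level [1B, align 1] → 1
+3 pad (align 4)
@4: width [4B, align 4] → 8
@8: channels [20B, align 4] → 28
+4 pad (align 8)
@32: depth [24B, align 8] → 56
@56: pitch [4B, align 4] → 60
+4 pad (align 8)
@64: stride [8B, align 8] → 72
@72: layer [4B, align 4] → 76
+4 tail pad (align 8)
size 80, align 8
— Config2 —
@0: depth [24B, align 8] → 24
@24: stride [8B, align 8] → 32
@32: channels [20B, align 4] → 52
@52: width [4B, align 4] → 56
@56: pitch [4B, align 4] → 60
@60: layer [4B, align 4] → 64
@64: mip_level [1B, align 1] → 65
+7 tail pad (align 8)
size 72, align 8
80 − 72 = 8

8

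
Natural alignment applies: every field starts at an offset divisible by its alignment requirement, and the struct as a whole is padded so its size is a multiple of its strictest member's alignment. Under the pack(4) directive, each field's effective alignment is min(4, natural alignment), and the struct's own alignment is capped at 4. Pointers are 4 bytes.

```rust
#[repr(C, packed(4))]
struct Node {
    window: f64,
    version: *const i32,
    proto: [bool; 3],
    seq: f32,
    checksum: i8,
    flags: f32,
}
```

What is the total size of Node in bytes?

0..8  window  (8B, 4-aligned)
8..12  version  (4B, 4-aligned)
12..15  proto  (3B, 1-aligned)
15..16  -- padding (1B)
16..20  seq  (4B, 4-aligned)
20..21  checksum  (1B, 1-aligned)
21..24  -- padding (3B)
24..28  flags  (4B, 4-aligned)
sizeof = 28, alignof = 4

28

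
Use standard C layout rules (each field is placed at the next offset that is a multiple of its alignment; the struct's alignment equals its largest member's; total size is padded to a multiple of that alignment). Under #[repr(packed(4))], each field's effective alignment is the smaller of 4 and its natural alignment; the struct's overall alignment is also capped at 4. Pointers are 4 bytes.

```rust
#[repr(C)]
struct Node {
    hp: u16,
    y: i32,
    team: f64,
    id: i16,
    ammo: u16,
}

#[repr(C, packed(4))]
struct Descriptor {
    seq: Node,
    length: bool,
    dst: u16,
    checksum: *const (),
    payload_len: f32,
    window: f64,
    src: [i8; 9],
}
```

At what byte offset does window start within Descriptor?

36

Node: hp at 0 (size 2, align 2) → ends 2; pad 2 to align 4 for y; y at 4 (size 4, align 4) → ends 8; team at 8 (size 8, align 8) → ends 16; id at 16 (size 2, align 2) → ends 18; ammo at 18 (size 2, align 2) → ends 20; tail pad 4 to reach multiple of 8; total 24 bytes, alignment 8
seq at 0 (size 24, align 4) → ends 24
length at 24 (size 1, align 1) → ends 25
pad 1 to align 2 for dst
dst at 26 (size 2, align 2) → ends 28
checksum at 28 (size 4, align 4) → ends 32
payload_len at 32 (size 4, align 4) → ends 36
window at 36 (size 8, align 4) → ends 44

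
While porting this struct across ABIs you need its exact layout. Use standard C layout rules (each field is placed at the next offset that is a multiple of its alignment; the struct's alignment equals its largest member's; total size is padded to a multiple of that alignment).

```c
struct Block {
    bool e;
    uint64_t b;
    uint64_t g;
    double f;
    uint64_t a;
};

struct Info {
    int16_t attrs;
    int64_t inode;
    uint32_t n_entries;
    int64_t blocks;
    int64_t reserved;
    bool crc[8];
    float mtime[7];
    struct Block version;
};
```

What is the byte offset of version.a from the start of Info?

Block: e at 0 (size 1, align 1) → ends 1; pad 7 to align 8 for b; b at 8 (size 8, align 8) → ends 16; g at 16 (size 8, align 8) → ends 24; f at 24 (size 8, align 8) → ends 32; a at 32 (size 8, align 8) → ends 40; total 40 bytes, alignment 8
attrs at 0 (size 2, align 2) → ends 2
pad 6 to align 8 for inode
inode at 8 (size 8, align 8) → ends 16
n_entries at 16 (size 4, align 4) → ends 20
pad 4 to align 8 for blocks
blocks at 24 (size 8, align 8) → ends 32
reserved at 32 (size 8, align 8) → ends 40
crc at 40 (size 8, align 1) → ends 48
mtime at 48 (size 28, align 4) → ends 76
pad 4 to align 8 for version
version at 80 (size 40, align 8) → ends 120
within Block: a at 32
80 + 32 = 112

112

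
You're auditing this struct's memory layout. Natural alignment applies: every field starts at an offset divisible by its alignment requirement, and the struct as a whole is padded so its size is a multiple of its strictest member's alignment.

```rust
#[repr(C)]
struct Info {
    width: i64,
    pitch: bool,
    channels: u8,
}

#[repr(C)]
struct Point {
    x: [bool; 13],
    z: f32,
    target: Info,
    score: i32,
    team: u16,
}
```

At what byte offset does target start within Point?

24

Info: width at 0 (size 8, align 8) → ends 8; pitch at 8 (size 1, align 1) → ends 9; channels at 9 (size 1, align 1) → ends 10; tail pad 6 to reach multiple of 8; total 16 bytes, alignment 8
x at 0 (size 13, align 1) → ends 13
pad 3 to align 4 for z
z at 16 (size 4, align 4) → ends 20
pad 4 to align 8 for target
target at 24 (size 16, align 8) → ends 40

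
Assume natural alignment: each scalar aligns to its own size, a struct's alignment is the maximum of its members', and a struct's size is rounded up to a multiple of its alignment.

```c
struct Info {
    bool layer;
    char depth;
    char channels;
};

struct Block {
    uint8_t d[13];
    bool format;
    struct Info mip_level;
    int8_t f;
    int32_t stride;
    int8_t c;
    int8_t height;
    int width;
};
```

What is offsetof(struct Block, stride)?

20

Info: layer at 0 (size 1, align 1) → ends 1; depth at 1 (size 1, align 1) → ends 2; channels at 2 (size 1, align 1) → ends 3; total 3 bytes, alignment 1
d at 0 (size 13, align 1) → ends 13
format at 13 (size 1, align 1) → ends 14
mip_level at 14 (size 3, align 1) → ends 17
f at 17 (size 1, align 1) → ends 18
pad 2 to align 4 for stride
stride at 20 (size 4, align 4) → ends 24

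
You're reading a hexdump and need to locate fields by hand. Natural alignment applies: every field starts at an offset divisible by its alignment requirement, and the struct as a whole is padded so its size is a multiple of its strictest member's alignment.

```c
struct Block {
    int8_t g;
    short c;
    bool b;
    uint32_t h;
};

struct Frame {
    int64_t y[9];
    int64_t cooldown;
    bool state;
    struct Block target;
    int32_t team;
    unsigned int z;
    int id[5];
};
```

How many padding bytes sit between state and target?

3

Block: g at 0 (size 1, align 1) → ends 1; pad 1 to align 2 for c; c at 2 (size 2, align 2) → ends 4; b at 4 (size 1, align 1) → ends 5; pad 3 to align 4 for h; h at 8 (size 4, align 4) → ends 12; total 12 bytes, alignment 4
y at 0 (size 72, align 8) → ends 72
cooldown at 72 (size 8, align 8) → ends 80
state at 80 (size 1, align 1) → ends 81
pad 3 to align 4 for target
target at 84 (size 12, align 4) → ends 96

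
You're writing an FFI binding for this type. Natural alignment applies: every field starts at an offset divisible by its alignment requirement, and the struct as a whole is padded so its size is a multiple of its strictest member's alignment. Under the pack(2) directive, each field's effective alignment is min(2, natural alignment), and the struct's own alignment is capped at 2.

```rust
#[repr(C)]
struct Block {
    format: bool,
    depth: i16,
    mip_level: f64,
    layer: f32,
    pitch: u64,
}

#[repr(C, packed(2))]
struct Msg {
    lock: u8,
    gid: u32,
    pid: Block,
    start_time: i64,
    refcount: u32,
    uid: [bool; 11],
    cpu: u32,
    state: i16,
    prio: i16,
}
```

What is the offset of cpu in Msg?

62

Block: format at 0 (size 1, align 1) → ends 1; pad 1 to align 2 for depth; depth at 2 (size 2, align 2) → ends 4; pad 4 to align 8 for mip_level; mip_level at 8 (size 8, align 8) → ends 16; layer at 16 (size 4, align 4) → ends 20; pad 4 to align 8 for pitch; pitch at 24 (size 8, align 8) → ends 32; total 32 bytes, alignment 8
lock at 0 (size 1, align 1) → ends 1
pad 1 to align 2 for gid
gid at 2 (size 4, align 2) → ends 6
pid at 6 (size 32, align 2) → ends 38
start_time at 38 (size 8, align 2) → ends 46
refcount at 46 (size 4, align 2) → ends 50
uid at 50 (size 11, align 1) → ends 61
pad 1 to align 2 for cpu
cpu at 62 (size 4, align 2) → ends 66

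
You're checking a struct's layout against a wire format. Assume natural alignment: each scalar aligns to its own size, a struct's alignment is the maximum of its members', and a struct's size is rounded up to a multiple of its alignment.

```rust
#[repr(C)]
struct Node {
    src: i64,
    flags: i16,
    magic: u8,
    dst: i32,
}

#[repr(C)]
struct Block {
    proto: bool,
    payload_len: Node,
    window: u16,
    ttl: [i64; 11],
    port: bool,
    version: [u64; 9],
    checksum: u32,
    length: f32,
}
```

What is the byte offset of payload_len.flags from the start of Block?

Node: 0..8  src  (8B, 8-aligned); 8..10  flags  (2B, 2-aligned); 10..11  magic  (1B, 1-aligned); 11..12  -- padding (1B); 12..16  dst  (4B, 4-aligned); sizeof = 16, alignof = 8
0..1  proto  (1B, 1-aligned)
1..8  -- padding (7B)
8..24  payload_len  (16B, 8-aligned)
within Node: flags at 8
8 + 8 = 16

16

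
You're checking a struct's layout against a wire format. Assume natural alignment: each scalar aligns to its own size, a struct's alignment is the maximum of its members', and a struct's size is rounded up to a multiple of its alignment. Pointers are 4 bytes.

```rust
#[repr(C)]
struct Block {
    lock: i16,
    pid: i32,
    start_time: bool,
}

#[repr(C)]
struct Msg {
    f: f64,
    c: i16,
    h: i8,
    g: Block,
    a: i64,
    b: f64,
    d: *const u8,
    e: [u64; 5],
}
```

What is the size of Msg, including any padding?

88

Block: @0: lock [2B, align 2] → 2; +2 pad (align 4); @4: pid [4B, align 4] → 8; @8: start_time [1B, align 1] → 9; +3 tail pad (align 4); size 12, align 4
@0: f [8B, align 8] → 8
@8: c [2B, align 2] → 10
@10: h [1B, align 1] → 11
+1 pad (align 4)
@12: g [12B, align 4] → 24
@24: a [8B, align 8] → 32
@32: b [8B, align 8] → 40
@40: d [4B, align 4] → 44
+4 pad (align 8)
@48: e [40B, align 8] → 88
size 88, align 8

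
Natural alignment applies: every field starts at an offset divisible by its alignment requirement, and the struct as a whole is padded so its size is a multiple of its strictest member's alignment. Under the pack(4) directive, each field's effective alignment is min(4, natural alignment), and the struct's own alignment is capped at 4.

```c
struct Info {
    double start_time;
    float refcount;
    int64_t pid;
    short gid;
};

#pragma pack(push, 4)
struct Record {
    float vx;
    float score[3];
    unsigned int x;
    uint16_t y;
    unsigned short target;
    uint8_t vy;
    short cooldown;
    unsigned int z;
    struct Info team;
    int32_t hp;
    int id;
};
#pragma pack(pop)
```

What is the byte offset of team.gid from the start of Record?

56

Info: @0: start_time [8B, align 8] → 8; @8: refcount [4B, align 4] → 12; +4 pad (align 8); @16: pid [8B, align 8] → 24; @24: gid [2B, align 2] → 26; +6 tail pad (align 8); size 32, align 8
@0: vx [4B, align 4] → 4
@4: score [12B, align 4] → 16
@16: x [4B, align 4] → 20
@20: y [2B, align 2] → 22
@22: target [2B, align 2] → 24
@24: vy [1B, align 1] → 25
+1 pad (align 2)
@26: cooldown [2B, align 2] → 28
@28: z [4B, align 4] → 32
@32: team [32B, align 4] → 64
within Info: gid at 24
32 + 24 = 56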